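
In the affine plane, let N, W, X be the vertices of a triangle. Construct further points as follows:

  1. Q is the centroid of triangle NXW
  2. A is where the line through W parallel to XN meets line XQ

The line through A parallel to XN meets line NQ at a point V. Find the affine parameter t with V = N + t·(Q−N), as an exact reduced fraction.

Assign N = (0, 0), W = (1, 0), X = (0, 1) — the answer is frame-independent, so this choice is without loss of generality.
1. Q is the centroid of triangle NXW ⇒ Q = (1/3, 1/3)
2. A is where the line through W parallel to XN meets line XQ ⇒ A = (1, -1)
through A parallel to XN: direction (0, -1); meets NQ at V = (1, 1)
V = N + t·(Q−N) with t = 3

t = 3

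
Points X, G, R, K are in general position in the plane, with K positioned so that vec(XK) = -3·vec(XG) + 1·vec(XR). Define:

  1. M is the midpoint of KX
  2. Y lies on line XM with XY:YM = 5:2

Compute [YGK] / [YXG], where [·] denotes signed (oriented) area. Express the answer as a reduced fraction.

Work in coordinates with X = (0, 0), G = (1, 0), R = (0, 1), K = (-3, 1).
1. M is the midpoint of KX ⇒ M = (-3/2, 1/2)
2. Y lies on line XM with XY:YM = 5:2 ⇒ Y = (-15/14, 5/14)
2·[YGK] = 9/14, 2·[YXG] = 5/14
[YGK]:[YXG] = 9/14:5/14 = 9/5

[YGK]:[YXG] = 9/5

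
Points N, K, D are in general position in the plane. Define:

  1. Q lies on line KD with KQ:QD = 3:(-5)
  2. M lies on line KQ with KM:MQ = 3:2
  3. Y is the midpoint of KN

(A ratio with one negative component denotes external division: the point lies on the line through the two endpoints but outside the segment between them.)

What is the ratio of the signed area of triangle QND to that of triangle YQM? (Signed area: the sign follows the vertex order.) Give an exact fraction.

[QND]:[YQM] = -25/3

Assign N = (0, 0), K = (1, 0), D = (0, 1) — the answer is frame-independent, so this choice is without loss of generality.
1. Q lies on line KD with KQ:QD = 3:(-5) ⇒ Q = (5/2, -3/2)
2. M lies on line KQ with KM:MQ = 3:2 ⇒ M = (19/10, -9/10)
3. Y is the midpoint of KN ⇒ Y = (1/2, 0)
2·[QND] = -5/2, 2·[YQM] = 3/10
[QND]:[YQM] = -5/2:3/10 = -25/3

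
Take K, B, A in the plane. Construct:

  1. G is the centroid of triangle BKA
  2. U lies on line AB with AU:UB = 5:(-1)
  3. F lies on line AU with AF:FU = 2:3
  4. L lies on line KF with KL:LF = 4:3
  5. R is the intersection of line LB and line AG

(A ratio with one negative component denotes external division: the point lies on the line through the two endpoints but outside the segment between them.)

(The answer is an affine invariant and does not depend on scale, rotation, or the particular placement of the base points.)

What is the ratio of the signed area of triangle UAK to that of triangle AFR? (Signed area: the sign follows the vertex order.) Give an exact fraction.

[UAK]:[AFR] = -20/3

Assign K = (0, 0), B = (1, 0), A = (0, 1) — the answer is frame-independent, so this choice is without loss of generality.
1. G is the centroid of triangle BKA ⇒ G = (1/3, 1/3)
2. U lies on line AB with AU:UB = 5:(-1) ⇒ U = (5/4, -1/4)
3. F lies on line AU with AF:FU = 2:3 ⇒ F = (1/2, 1/2)
4. L lies on line KF with KL:LF = 4:3 ⇒ L = (2/7, 2/7)
5. R is the intersection of line LB and line AG ⇒ R = (3/8, 1/4)
2·[UAK] = 5/4, 2·[AFR] = -3/16
[UAK]:[AFR] = 5/4:-3/16 = -20/3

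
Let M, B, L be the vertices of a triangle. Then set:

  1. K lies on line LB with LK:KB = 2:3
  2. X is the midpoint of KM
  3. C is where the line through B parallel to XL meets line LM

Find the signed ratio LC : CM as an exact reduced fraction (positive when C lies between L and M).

Choose coordinates M = (0, 0), B = (1, 0), L = (0, 1).
1. K lies on line LB with LK:KB = 2:3 ⇒ K = (2/5, 3/5)
2. X is the midpoint of KM ⇒ X = (1/5, 3/10)
3. C is where the line through B parallel to XL meets line LM ⇒ C = (0, 7/2)
C = L + t·(M−L) with t = -5/2, so LC:CM = t:(1−t) = -5/2:7/2

LC:CM = -5/7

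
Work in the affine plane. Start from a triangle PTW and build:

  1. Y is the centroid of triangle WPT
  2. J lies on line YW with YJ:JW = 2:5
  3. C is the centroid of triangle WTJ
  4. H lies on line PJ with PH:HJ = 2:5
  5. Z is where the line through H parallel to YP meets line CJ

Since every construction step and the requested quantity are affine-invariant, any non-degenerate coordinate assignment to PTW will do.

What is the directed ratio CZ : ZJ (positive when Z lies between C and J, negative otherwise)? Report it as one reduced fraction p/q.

Work in coordinates with P = (0, 0), T = (1, 0), W = (0, 1).
1. Y is the centroid of triangle WPT ⇒ Y = (1/3, 1/3)
2. J lies on line YW with YJ:JW = 2:5 ⇒ J = (5/21, 11/21)
3. C is the centroid of triangle WTJ ⇒ C = (26/63, 32/63)
4. H lies on line PJ with PH:HJ = 2:5 ⇒ H = (10/147, 22/147)
5. Z is where the line through H parallel to YP meets line CJ ⇒ Z = (125/294, 149/294)
Z = C + t·(J−C) with t = -1/14, so CZ:ZJ = t:(1−t) = -1/14:15/14

CZ:ZJ = -1/15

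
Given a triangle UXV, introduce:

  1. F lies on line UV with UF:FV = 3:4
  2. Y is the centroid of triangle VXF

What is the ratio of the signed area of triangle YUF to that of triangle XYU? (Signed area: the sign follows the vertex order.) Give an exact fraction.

Work in coordinates with U = (0, 0), X = (1, 0), V = (0, 1).
1. F lies on line UV with UF:FV = 3:4 ⇒ F = (0, 3/7)
2. Y is the centroid of triangle VXF ⇒ Y = (1/3, 10/21)
2·[YUF] = -1/7, 2·[XYU] = 10/21
[YUF]:[XYU] = -1/7:10/21 = -3/10

[YUF]:[XYU] = -3/10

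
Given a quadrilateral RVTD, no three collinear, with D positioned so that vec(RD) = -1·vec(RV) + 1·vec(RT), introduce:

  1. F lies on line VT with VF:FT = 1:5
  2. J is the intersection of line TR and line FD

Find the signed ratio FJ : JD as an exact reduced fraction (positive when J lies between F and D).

FJ:JD = 5/6

Work in coordinates with R = (0, 0), V = (1, 0), T = (0, 1), D = (-1, 1).
1. F lies on line VT with VF:FT = 1:5 ⇒ F = (5/6, 1/6)
2. J is the intersection of line TR and line FD ⇒ J = (0, 6/11)
J = F + t·(D−F) with t = 5/11, so FJ:JD = t:(1−t) = 5/11:6/11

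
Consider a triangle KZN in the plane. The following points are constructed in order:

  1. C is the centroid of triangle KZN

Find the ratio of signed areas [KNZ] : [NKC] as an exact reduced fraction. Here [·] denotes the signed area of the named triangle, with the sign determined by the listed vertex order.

[KNZ]:[NKC] = -3

Set K = (0, 0), Z = (1, 0), N = (0, 1); any affine frame gives the same invariant.
1. C is the centroid of triangle KZN ⇒ C = (1/3, 1/3)
2·[KNZ] = -1, 2·[NKC] = 1/3
[KNZ]:[NKC] = -1:1/3 = -3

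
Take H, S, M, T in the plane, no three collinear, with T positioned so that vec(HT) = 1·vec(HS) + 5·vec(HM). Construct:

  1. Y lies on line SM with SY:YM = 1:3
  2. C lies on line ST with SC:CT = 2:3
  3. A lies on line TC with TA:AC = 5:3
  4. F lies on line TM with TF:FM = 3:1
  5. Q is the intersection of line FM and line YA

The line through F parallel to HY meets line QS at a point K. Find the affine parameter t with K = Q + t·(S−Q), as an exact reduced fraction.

t = 44/71

Assign H = (0, 0), S = (1, 0), M = (0, 1), T = (1, 5) — the answer is frame-independent, so this choice is without loss of generality.
1. Y lies on line SM with SY:YM = 1:3 ⇒ Y = (3/4, 1/4)
2. C lies on line ST with SC:CT = 2:3 ⇒ C = (1, 2)
3. A lies on line TC with TA:AC = 5:3 ⇒ A = (1, 25/8)
4. F lies on line TM with TF:FM = 3:1 ⇒ F = (1/4, 2)
5. Q is the intersection of line FM and line YA ⇒ Q = (5/4, 6)
through F parallel to HY: direction (3/4, 1/4); meets QS at K = (311/284, 162/71)
K = Q + t·(S−Q) with t = 44/71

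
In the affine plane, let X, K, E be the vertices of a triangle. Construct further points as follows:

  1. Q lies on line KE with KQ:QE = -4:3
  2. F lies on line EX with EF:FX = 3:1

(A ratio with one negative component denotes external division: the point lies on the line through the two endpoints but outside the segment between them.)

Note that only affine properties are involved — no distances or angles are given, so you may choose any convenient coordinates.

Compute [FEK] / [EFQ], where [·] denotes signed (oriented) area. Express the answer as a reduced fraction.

Choose coordinates X = (0, 0), K = (1, 0), E = (0, 1).
1. Q lies on line KE with KQ:QE = -4:3 ⇒ Q = (-3, 4)
2. F lies on line EX with EF:FX = 3:1 ⇒ F = (0, 1/4)
2·[FEK] = -3/4, 2·[EFQ] = -9/4
[FEK]:[EFQ] = -3/4:-9/4 = 1/3

[FEK]:[EFQ] = 1/3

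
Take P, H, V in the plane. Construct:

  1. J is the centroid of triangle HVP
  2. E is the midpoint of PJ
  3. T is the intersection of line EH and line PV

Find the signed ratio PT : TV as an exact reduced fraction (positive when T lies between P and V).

PT:TV = 1/4

Work in coordinates with P = (0, 0), H = (1, 0), V = (0, 1).
1. J is the centroid of triangle HVP ⇒ J = (1/3, 1/3)
2. E is the midpoint of PJ ⇒ E = (1/6, 1/6)
3. T is the intersection of line EH and line PV ⇒ T = (0, 1/5)
T = P + t·(V−P) with t = 1/5, so PT:TV = t:(1−t) = 1/5:4/5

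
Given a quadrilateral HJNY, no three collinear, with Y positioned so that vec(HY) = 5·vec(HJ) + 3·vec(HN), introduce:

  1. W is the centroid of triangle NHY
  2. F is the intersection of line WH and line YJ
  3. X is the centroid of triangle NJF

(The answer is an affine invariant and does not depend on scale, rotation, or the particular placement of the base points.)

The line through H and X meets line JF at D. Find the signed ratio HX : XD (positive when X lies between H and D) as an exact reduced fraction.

Work in coordinates with H = (0, 0), J = (1, 0), N = (0, 1), Y = (5, 3).
1. W is the centroid of triangle NHY ⇒ W = (5/3, 4/3)
2. F is the intersection of line WH and line YJ ⇒ F = (-15, -12)
3. X is the centroid of triangle NJF ⇒ X = (-14/3, -11/3)
line HX meets JF at D = (-21, -33/2)
X = H + t·(D−H) with t = 2/9, so HX:XD = 2/9:7/9

HX:XD = 2/7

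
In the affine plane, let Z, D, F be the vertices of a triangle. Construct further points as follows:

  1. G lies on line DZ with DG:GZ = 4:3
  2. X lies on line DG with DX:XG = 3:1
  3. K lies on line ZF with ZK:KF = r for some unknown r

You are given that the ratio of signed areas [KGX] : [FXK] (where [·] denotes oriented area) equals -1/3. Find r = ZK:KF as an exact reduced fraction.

Work in coordinates with Z = (0, 0), D = (1, 0), F = (0, 1).
1. G lies on line DZ with DG:GZ = 4:3 ⇒ G = (3/7, 0)
2. X lies on line DG with DX:XG = 3:1 ⇒ X = (4/7, 0)
3. With ZK:KF = r, write λ = r/(r+1) so K = Z + λ·(F−Z); K is affine-linear in λ
Every point depending on K is an affine combination of K and λ-independent points, so each such coordinate is linear in λ; the λ² term in each signed area is a multiple of (F−Z)×(F−Z) = 0, so 2·[KGX] and 2·[FXK] are each linear in λ. Evaluating at λ=0 and λ=1:
  2·[KGX] = 1/7·λ,   2·[FXK] = 4/7·λ − 4/7
So [KGX]:[FXK] = (1/7·λ) / (4/7·λ − 4/7). Setting this equal to -1/3:
  1/7·λ = -1/3·(4/7·λ − 4/7)  ⇒  λ = 4/7
Then r = λ/(1−λ) = (4/7)/(3/7) = 4/3. Check: with r = 4/3, K = (0, 4/7) and [KGX]:[FXK] = -1/3 as required.

r = 4/3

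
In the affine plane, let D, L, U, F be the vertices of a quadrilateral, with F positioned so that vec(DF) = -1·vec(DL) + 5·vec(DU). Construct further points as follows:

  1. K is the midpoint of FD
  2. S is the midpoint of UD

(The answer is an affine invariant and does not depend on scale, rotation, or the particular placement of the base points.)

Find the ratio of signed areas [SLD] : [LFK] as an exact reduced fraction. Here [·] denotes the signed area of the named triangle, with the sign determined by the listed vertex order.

[SLD]:[LFK] = -1/5

Work in coordinates with D = (0, 0), L = (1, 0), U = (0, 1), F = (-1, 5).
1. K is the midpoint of FD ⇒ K = (-1/2, 5/2)
2. S is the midpoint of UD ⇒ S = (0, 1/2)
2·[SLD] = -1/2, 2·[LFK] = 5/2
[SLD]:[LFK] = -1/2:5/2 = -1/5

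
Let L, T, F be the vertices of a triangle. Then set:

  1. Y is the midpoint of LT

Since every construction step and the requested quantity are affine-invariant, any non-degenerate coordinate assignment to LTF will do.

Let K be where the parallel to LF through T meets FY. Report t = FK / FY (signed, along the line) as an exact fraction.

t = 2

Assign L = (0, 0), T = (1, 0), F = (0, 1) — the answer is frame-independent, so this choice is without loss of generality.
1. Y is the midpoint of LT ⇒ Y = (1/2, 0)
through T parallel to LF: direction (0, 1); meets FY at K = (1, -1)
K = F + t·(Y−F) with t = 2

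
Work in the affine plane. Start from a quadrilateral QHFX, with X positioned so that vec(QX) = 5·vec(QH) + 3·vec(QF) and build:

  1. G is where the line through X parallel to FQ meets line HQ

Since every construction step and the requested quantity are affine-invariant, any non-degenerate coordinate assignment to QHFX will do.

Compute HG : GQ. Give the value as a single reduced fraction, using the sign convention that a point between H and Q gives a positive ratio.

Assign Q = (0, 0), H = (1, 0), F = (0, 1), X = (5, 3) — the answer is frame-independent, so this choice is without loss of generality.
1. G is where the line through X parallel to FQ meets line HQ ⇒ G = (5, 0)
G = H + t·(Q−H) with t = -4, so HG:GQ = t:(1−t) = -4:5

HG:GQ = -4/5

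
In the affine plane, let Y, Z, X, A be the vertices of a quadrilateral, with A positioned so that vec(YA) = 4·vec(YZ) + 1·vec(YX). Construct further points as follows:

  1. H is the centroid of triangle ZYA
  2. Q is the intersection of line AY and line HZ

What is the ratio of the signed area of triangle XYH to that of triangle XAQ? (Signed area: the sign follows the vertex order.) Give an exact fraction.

[XYH]:[XAQ] = -5/6

Work in coordinates with Y = (0, 0), Z = (1, 0), X = (0, 1), A = (4, 1).
1. H is the centroid of triangle ZYA ⇒ H = (5/3, 1/3)
2. Q is the intersection of line AY and line HZ ⇒ Q = (2, 1/2)
2·[XYH] = 5/3, 2·[XAQ] = -2
[XYH]:[XAQ] = 5/3:-2 = -5/6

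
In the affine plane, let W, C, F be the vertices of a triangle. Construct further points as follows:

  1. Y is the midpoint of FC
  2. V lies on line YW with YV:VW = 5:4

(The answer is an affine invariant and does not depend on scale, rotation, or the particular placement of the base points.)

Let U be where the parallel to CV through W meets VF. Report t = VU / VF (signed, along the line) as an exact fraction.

Set W = (0, 0), C = (1, 0), F = (0, 1); any affine frame gives the same invariant.
1. Y is the midpoint of FC ⇒ Y = (1/2, 1/2)
2. V lies on line YW with YV:VW = 5:4 ⇒ V = (2/9, 2/9)
through W parallel to CV: direction (-7/9, 2/9); meets VF at U = (14/45, -4/45)
U = V + t·(F−V) with t = -2/5

t = -2/5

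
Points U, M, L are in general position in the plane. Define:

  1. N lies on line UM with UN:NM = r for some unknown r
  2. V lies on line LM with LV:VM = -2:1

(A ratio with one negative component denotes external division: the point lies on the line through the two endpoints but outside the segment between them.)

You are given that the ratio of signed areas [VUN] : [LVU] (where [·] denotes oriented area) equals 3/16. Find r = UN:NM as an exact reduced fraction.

Choose coordinates U = (0, 0), M = (1, 0), L = (0, 1).
1. With UN:NM = r, write λ = r/(r+1) so N = U + λ·(M−U); N is affine-linear in λ
2. V lies on line LM with LV:VM = -2:1 ⇒ V = (2, -1)
Every point depending on N is an affine combination of N and λ-independent points, so each such coordinate is linear in λ; the λ² term in each signed area is a multiple of (M−U)×(M−U) = 0, so 2·[VUN] and 2·[LVU] are each linear in λ. Evaluating at λ=0 and λ=1:
  2·[VUN] = −λ,   2·[LVU] = -2
So [VUN]:[LVU] = (−λ) / (-2). Setting this equal to 3/16:
  −λ = 3/16·(-2)  ⇒  λ = 3/8
Then r = λ/(1−λ) = (3/8)/(5/8) = 3/5. Check: with r = 3/5, N = (3/8, 0) and [VUN]:[LVU] = 3/16 as required.

r = 3/5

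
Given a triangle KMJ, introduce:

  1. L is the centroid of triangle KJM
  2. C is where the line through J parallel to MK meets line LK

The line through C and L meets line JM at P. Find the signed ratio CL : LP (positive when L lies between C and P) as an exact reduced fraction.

Set K = (0, 0), M = (1, 0), J = (0, 1); any affine frame gives the same invariant.
1. L is the centroid of triangle KJM ⇒ L = (1/3, 1/3)
2. C is where the line through J parallel to MK meets line LK ⇒ C = (1, 1)
line CL meets JM at P = (1/2, 1/2)
L = C + t·(P−C) with t = 4/3, so CL:LP = 4/3:-1/3

CL:LP = -4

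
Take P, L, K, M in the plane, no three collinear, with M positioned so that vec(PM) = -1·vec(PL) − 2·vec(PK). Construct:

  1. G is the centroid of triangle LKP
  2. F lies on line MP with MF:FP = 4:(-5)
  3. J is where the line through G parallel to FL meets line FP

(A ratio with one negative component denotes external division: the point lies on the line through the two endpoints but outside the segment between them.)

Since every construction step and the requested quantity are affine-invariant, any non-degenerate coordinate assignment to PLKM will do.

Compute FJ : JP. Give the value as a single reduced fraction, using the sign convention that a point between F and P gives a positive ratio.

Work in coordinates with P = (0, 0), L = (1, 0), K = (0, 1), M = (-1, -2).
1. G is the centroid of triangle LKP ⇒ G = (1/3, 1/3)
2. F lies on line MP with MF:FP = 4:(-5) ⇒ F = (-5, -10)
3. J is where the line through G parallel to FL meets line FP ⇒ J = (-2/3, -4/3)
J = F + t·(P−F) with t = 13/15, so FJ:JP = t:(1−t) = 13/15:2/15

FJ:JP = 13/2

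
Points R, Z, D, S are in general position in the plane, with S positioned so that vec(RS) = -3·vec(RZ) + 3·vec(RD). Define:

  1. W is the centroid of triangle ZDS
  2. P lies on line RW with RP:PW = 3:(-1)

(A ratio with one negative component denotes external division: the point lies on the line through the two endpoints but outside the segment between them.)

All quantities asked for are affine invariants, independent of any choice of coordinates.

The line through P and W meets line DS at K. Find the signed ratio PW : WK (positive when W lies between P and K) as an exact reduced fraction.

PW:WK = -4

Work in coordinates with R = (0, 0), Z = (1, 0), D = (0, 1), S = (-3, 3).
1. W is the centroid of triangle ZDS ⇒ W = (-2/3, 4/3)
2. P lies on line RW with RP:PW = 3:(-1) ⇒ P = (-1, 2)
line PW meets DS at K = (-3/4, 3/2)
W = P + t·(K−P) with t = 4/3, so PW:WK = 4/3:-1/3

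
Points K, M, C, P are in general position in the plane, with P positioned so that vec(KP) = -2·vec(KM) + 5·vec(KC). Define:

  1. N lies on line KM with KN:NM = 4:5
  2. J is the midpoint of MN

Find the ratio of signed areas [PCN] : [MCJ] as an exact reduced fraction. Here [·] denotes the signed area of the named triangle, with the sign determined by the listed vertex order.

[PCN]:[MCJ] = -4/5

Set K = (0, 0), M = (1, 0), C = (0, 1), P = (-2, 5); any affine frame gives the same invariant.
1. N lies on line KM with KN:NM = 4:5 ⇒ N = (4/9, 0)
2. J is the midpoint of MN ⇒ J = (13/18, 0)
2·[PCN] = -2/9, 2·[MCJ] = 5/18
[PCN]:[MCJ] = -2/9:5/18 = -4/5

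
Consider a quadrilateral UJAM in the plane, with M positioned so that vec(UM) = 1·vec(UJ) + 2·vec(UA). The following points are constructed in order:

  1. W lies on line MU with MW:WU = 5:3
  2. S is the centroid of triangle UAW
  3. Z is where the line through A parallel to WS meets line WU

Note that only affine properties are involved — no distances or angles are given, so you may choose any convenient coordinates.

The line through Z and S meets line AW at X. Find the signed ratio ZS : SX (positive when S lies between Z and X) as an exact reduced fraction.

ZS:SX = -4

Set U = (0, 0), J = (1, 0), A = (0, 1), M = (1, 2); any affine frame gives the same invariant.
1. W lies on line MU with MW:WU = 5:3 ⇒ W = (3/8, 3/4)
2. S is the centroid of triangle UAW ⇒ S = (1/8, 7/12)
3. Z is where the line through A parallel to WS meets line WU ⇒ Z = (3/4, 3/2)
line ZS meets AW at X = (9/32, 13/16)
S = Z + t·(X−Z) with t = 4/3, so ZS:SX = 4/3:-1/3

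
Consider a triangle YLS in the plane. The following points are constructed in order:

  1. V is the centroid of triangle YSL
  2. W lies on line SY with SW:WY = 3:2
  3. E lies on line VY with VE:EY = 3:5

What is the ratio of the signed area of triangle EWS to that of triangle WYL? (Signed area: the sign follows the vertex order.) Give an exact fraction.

[EWS]:[WYL] = -5/16

Set Y = (0, 0), L = (1, 0), S = (0, 1); any affine frame gives the same invariant.
1. V is the centroid of triangle YSL ⇒ V = (1/3, 1/3)
2. W lies on line SY with SW:WY = 3:2 ⇒ W = (0, 2/5)
3. E lies on line VY with VE:EY = 3:5 ⇒ E = (5/24, 5/24)
2·[EWS] = -1/8, 2·[WYL] = 2/5
[EWS]:[WYL] = -1/8:2/5 = -5/16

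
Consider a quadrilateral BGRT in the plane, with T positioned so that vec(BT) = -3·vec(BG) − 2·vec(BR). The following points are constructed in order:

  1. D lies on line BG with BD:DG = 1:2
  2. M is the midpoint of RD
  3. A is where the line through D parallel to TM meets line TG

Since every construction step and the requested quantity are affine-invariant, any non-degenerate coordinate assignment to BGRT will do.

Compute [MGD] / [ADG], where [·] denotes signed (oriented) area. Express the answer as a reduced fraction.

[MGD]:[ADG] = 11/20

Choose coordinates B = (0, 0), G = (1, 0), R = (0, 1), T = (-3, -2).
1. D lies on line BG with BD:DG = 1:2 ⇒ D = (1/3, 0)
2. M is the midpoint of RD ⇒ M = (1/6, 1/2)
3. A is where the line through D parallel to TM meets line TG ⇒ A = (-9/11, -10/11)
2·[MGD] = -1/3, 2·[ADG] = -20/33
[MGD]:[ADG] = -1/3:-20/33 = 11/20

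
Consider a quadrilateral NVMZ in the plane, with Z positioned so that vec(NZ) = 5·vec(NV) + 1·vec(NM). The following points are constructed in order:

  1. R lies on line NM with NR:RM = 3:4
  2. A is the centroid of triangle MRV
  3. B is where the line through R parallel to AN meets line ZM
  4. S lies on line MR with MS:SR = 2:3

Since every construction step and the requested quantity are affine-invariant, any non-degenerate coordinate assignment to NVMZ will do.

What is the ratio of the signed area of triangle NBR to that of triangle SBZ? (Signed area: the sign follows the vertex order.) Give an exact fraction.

[NBR]:[SBZ] = -15/92

Work in coordinates with N = (0, 0), V = (1, 0), M = (0, 1), Z = (5, 1).
1. R lies on line NM with NR:RM = 3:4 ⇒ R = (0, 3/7)
2. A is the centroid of triangle MRV ⇒ A = (1/3, 10/21)
3. B is where the line through R parallel to AN meets line ZM ⇒ B = (2/5, 1)
4. S lies on line MR with MS:SR = 2:3 ⇒ S = (0, 27/35)
2·[NBR] = 6/35, 2·[SBZ] = -184/175
[NBR]:[SBZ] = 6/35:-184/175 = -15/92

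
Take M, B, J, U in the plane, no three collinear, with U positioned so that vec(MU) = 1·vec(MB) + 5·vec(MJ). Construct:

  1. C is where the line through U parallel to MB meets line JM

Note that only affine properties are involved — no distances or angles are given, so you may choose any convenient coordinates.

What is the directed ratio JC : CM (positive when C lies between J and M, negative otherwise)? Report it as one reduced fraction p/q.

Work in coordinates with M = (0, 0), B = (1, 0), J = (0, 1), U = (1, 5).
1. C is where the line through U parallel to MB meets line JM ⇒ C = (0, 5)
C = J + t·(M−J) with t = -4, so JC:CM = t:(1−t) = -4:5

JC:CM = -4/5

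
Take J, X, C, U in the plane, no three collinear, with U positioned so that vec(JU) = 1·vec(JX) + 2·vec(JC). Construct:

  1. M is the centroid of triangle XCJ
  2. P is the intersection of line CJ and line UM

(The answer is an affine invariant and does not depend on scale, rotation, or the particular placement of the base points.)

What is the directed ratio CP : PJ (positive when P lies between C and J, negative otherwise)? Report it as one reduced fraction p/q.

CP:PJ = -3

Set J = (0, 0), X = (1, 0), C = (0, 1), U = (1, 2); any affine frame gives the same invariant.
1. M is the centroid of triangle XCJ ⇒ M = (1/3, 1/3)
2. P is the intersection of line CJ and line UM ⇒ P = (0, -1/2)
P = C + t·(J−C) with t = 3/2, so CP:PJ = t:(1−t) = 3/2:-1/2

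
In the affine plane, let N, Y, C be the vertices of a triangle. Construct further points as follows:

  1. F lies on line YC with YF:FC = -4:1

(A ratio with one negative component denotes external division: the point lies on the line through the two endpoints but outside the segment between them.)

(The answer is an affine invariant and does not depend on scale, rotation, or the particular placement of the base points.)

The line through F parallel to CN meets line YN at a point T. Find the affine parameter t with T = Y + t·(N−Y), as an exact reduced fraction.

t = 4/3

Assign N = (0, 0), Y = (1, 0), C = (0, 1) — the answer is frame-independent, so this choice is without loss of generality.
1. F lies on line YC with YF:FC = -4:1 ⇒ F = (-1/3, 4/3)
through F parallel to CN: direction (0, -1); meets YN at T = (-1/3, 0)
T = Y + t·(N−Y) with t = 4/3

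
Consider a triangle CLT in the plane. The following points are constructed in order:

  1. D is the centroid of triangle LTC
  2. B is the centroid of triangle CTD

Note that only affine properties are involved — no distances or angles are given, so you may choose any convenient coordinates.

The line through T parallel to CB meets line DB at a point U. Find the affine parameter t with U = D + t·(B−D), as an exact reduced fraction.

t = 2

Choose coordinates C = (0, 0), L = (1, 0), T = (0, 1).
1. D is the centroid of triangle LTC ⇒ D = (1/3, 1/3)
2. B is the centroid of triangle CTD ⇒ B = (1/9, 4/9)
through T parallel to CB: direction (1/9, 4/9); meets DB at U = (-1/9, 5/9)
U = D + t·(B−D) with t = 2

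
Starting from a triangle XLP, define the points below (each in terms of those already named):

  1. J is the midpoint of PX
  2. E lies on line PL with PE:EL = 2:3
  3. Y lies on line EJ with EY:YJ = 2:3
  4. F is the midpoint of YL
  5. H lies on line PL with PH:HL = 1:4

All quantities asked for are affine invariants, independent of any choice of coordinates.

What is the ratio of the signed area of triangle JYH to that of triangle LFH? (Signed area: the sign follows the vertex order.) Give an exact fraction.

[JYH]:[LFH] = -3/4

Assign X = (0, 0), L = (1, 0), P = (0, 1) — the answer is frame-independent, so this choice is without loss of generality.
1. J is the midpoint of PX ⇒ J = (0, 1/2)
2. E lies on line PL with PE:EL = 2:3 ⇒ E = (2/5, 3/5)
3. Y lies on line EJ with EY:YJ = 2:3 ⇒ Y = (6/25, 14/25)
4. F is the midpoint of YL ⇒ F = (31/50, 7/25)
5. H lies on line PL with PH:HL = 1:4 ⇒ H = (1/5, 4/5)
2·[JYH] = 3/50, 2·[LFH] = -2/25
[JYH]:[LFH] = 3/50:-2/25 = -3/4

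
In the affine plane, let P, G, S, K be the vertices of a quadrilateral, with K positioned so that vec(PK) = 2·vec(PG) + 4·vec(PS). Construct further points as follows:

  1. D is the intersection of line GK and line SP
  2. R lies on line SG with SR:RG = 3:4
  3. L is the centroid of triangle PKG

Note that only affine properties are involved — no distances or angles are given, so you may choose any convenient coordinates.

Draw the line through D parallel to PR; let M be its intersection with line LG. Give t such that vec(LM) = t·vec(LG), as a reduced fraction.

t = 3

Set P = (0, 0), G = (1, 0), S = (0, 1), K = (2, 4); any affine frame gives the same invariant.
1. D is the intersection of line GK and line SP ⇒ D = (0, -4)
2. R lies on line SG with SR:RG = 3:4 ⇒ R = (3/7, 4/7)
3. L is the centroid of triangle PKG ⇒ L = (1, 4/3)
through D parallel to PR: direction (3/7, 4/7); meets LG at M = (1, -8/3)
M = L + t·(G−L) with t = 3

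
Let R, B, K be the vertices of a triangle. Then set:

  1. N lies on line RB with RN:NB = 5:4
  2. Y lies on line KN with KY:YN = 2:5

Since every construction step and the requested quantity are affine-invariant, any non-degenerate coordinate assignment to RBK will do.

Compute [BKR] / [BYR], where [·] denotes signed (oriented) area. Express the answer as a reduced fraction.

Work in coordinates with R = (0, 0), B = (1, 0), K = (0, 1).
1. N lies on line RB with RN:NB = 5:4 ⇒ N = (5/9, 0)
2. Y lies on line KN with KY:YN = 2:5 ⇒ Y = (10/63, 5/7)
2·[BKR] = 1, 2·[BYR] = 5/7
[BKR]:[BYR] = 1:5/7 = 7/5

[BKR]:[BYR] = 7/5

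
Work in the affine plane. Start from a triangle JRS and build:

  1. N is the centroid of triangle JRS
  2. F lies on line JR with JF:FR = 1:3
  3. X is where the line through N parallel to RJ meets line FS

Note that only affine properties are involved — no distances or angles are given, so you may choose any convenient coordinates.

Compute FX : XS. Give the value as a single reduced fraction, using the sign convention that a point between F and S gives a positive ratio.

Choose coordinates J = (0, 0), R = (1, 0), S = (0, 1).
1. N is the centroid of triangle JRS ⇒ N = (1/3, 1/3)
2. F lies on line JR with JF:FR = 1:3 ⇒ F = (1/4, 0)
3. X is where the line through N parallel to RJ meets line FS ⇒ X = (1/6, 1/3)
X = F + t·(S−F) with t = 1/3, so FX:XS = t:(1−t) = 1/3:2/3

FX:XS = 1/2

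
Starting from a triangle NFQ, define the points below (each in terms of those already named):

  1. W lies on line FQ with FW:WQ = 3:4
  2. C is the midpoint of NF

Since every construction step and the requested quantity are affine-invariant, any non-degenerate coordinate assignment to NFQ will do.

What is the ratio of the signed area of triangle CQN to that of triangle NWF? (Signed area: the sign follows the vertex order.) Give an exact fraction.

[CQN]:[NWF] = -7/6

Work in coordinates with N = (0, 0), F = (1, 0), Q = (0, 1).
1. W lies on line FQ with FW:WQ = 3:4 ⇒ W = (4/7, 3/7)
2. C is the midpoint of NF ⇒ C = (1/2, 0)
2·[CQN] = 1/2, 2·[NWF] = -3/7
[CQN]:[NWF] = 1/2:-3/7 = -7/6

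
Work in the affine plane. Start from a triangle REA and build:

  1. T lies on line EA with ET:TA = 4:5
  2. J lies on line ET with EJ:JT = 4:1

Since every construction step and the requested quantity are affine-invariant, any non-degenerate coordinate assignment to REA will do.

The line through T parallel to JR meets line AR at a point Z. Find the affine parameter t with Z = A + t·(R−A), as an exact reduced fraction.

Set R = (0, 0), E = (1, 0), A = (0, 1); any affine frame gives the same invariant.
1. T lies on line EA with ET:TA = 4:5 ⇒ T = (5/9, 4/9)
2. J lies on line ET with EJ:JT = 4:1 ⇒ J = (29/45, 16/45)
through T parallel to JR: direction (-29/45, -16/45); meets AR at Z = (0, 4/29)
Z = A + t·(R−A) with t = 25/29

t = 25/29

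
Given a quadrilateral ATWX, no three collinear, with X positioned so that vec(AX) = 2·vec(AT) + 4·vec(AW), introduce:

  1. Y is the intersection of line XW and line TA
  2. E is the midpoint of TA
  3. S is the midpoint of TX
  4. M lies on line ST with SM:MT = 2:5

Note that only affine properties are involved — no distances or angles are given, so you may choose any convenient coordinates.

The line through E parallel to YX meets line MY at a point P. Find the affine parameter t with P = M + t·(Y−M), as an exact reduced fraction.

Work in coordinates with A = (0, 0), T = (1, 0), W = (0, 1), X = (2, 4).
1. Y is the intersection of line XW and line TA ⇒ Y = (-2/3, 0)
2. E is the midpoint of TA ⇒ E = (1/2, 0)
3. S is the midpoint of TX ⇒ S = (3/2, 2)
4. M lies on line ST with SM:MT = 2:5 ⇒ M = (19/14, 10/7)
through E parallel to YX: direction (8/3, 4); meets MY at P = (83/54, 14/9)
P = M + t·(Y−M) with t = -4/45

t = -4/45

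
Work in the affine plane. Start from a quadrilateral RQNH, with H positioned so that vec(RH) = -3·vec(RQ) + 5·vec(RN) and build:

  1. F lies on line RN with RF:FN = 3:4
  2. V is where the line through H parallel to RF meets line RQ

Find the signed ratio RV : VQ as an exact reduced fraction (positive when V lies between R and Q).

Work in coordinates with R = (0, 0), Q = (1, 0), N = (0, 1), H = (-3, 5).
1. F lies on line RN with RF:FN = 3:4 ⇒ F = (0, 3/7)
2. V is where the line through H parallel to RF meets line RQ ⇒ V = (-3, 0)
V = R + t·(Q−R) with t = -3, so RV:VQ = t:(1−t) = -3:4

RV:VQ = -3/4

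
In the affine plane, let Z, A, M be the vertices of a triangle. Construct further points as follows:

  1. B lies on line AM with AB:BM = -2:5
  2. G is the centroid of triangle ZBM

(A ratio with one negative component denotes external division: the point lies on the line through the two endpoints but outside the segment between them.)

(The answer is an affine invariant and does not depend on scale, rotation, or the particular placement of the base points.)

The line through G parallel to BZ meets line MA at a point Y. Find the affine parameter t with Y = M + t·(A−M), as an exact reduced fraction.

t = 10/9

Choose coordinates Z = (0, 0), A = (1, 0), M = (0, 1).
1. B lies on line AM with AB:BM = -2:5 ⇒ B = (5/3, -2/3)
2. G is the centroid of triangle ZBM ⇒ G = (5/9, 1/9)
through G parallel to BZ: direction (-5/3, 2/3); meets MA at Y = (10/9, -1/9)
Y = M + t·(A−M) with t = 10/9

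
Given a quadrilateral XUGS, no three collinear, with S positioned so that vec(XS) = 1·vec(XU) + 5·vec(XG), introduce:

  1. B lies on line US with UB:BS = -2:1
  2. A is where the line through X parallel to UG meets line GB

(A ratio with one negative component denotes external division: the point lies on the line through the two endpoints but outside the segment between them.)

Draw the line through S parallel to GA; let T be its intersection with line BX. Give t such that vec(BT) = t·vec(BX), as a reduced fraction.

Set X = (0, 0), U = (1, 0), G = (0, 1), S = (1, 5); any affine frame gives the same invariant.
1. B lies on line US with UB:BS = -2:1 ⇒ B = (1, 10)
2. A is where the line through X parallel to UG meets line GB ⇒ A = (-1/10, 1/10)
through S parallel to GA: direction (-1/10, -9/10); meets BX at T = (-4, -40)
T = B + t·(X−B) with t = 5

t = 5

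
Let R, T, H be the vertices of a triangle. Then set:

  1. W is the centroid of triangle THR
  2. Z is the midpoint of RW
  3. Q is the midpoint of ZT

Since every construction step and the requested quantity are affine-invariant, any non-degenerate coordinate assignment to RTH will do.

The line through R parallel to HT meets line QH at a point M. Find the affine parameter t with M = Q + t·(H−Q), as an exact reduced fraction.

t = -2

Work in coordinates with R = (0, 0), T = (1, 0), H = (0, 1).
1. W is the centroid of triangle THR ⇒ W = (1/3, 1/3)
2. Z is the midpoint of RW ⇒ Z = (1/6, 1/6)
3. Q is the midpoint of ZT ⇒ Q = (7/12, 1/12)
through R parallel to HT: direction (1, -1); meets QH at M = (7/4, -7/4)
M = Q + t·(H−Q) with t = -2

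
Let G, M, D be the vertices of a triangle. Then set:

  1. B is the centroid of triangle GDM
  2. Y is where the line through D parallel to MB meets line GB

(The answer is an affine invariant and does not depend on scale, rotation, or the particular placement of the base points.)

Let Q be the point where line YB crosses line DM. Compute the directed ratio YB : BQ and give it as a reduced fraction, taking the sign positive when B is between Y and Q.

Assign G = (0, 0), M = (1, 0), D = (0, 1) — the answer is frame-independent, so this choice is without loss of generality.
1. B is the centroid of triangle GDM ⇒ B = (1/3, 1/3)
2. Y is where the line through D parallel to MB meets line GB ⇒ Y = (2/3, 2/3)
line YB meets DM at Q = (1/2, 1/2)
B = Y + t·(Q−Y) with t = 2, so YB:BQ = 2:-1

YB:BQ = -2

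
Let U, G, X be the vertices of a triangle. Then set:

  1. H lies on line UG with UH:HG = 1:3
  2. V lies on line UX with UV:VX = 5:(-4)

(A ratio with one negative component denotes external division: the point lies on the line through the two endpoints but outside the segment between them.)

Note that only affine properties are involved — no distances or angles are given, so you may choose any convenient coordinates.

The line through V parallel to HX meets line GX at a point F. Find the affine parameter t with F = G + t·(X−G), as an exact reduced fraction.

t = -1/3

Work in coordinates with U = (0, 0), G = (1, 0), X = (0, 1).
1. H lies on line UG with UH:HG = 1:3 ⇒ H = (1/4, 0)
2. V lies on line UX with UV:VX = 5:(-4) ⇒ V = (0, 5)
through V parallel to HX: direction (-1/4, 1); meets GX at F = (4/3, -1/3)
F = G + t·(X−G) with t = -1/3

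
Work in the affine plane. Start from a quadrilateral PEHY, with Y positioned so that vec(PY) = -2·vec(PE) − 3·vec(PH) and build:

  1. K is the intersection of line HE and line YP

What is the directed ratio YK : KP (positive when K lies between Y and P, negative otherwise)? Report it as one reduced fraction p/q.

YK:KP = -6

Choose coordinates P = (0, 0), E = (1, 0), H = (0, 1), Y = (-2, -3).
1. K is the intersection of line HE and line YP ⇒ K = (2/5, 3/5)
K = Y + t·(P−Y) with t = 6/5, so YK:KP = t:(1−t) = 6/5:-1/5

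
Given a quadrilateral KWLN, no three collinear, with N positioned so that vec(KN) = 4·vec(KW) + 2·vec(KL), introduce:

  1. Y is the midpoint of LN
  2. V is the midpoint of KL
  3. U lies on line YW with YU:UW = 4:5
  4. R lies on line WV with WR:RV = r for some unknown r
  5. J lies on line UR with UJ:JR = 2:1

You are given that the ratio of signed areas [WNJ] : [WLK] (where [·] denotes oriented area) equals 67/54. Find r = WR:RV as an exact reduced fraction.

r = 1/2

Work in coordinates with K = (0, 0), W = (1, 0), L = (0, 1), N = (4, 2).
1. Y is the midpoint of LN ⇒ Y = (2, 3/2)
2. V is the midpoint of KL ⇒ V = (0, 1/2)
3. U lies on line YW with YU:UW = 4:5 ⇒ U = (14/9, 5/6)
4. With WR:RV = r, write λ = r/(r+1) so R = W + λ·(V−W); R is affine-linear in λ
5. J lies on line UR with UJ:JR = 2:1 ⇒ J is an affine combination of earlier points and hence also affine-linear in λ
Every point depending on R is an affine combination of R and λ-independent points, so each such coordinate is linear in λ; the λ² term in each signed area is a multiple of (V−W)×(V−W) = 0, so 2·[WNJ] and 2·[WLK] are each linear in λ. Evaluating at λ=0 and λ=1:
  2·[WNJ] = 7/3·λ + 25/54,   2·[WLK] = 1
So [WNJ]:[WLK] = (7/3·λ + 25/54) / (1). Setting this equal to 67/54:
  7/3·λ + 25/54 = 67/54·(1)  ⇒  λ = 1/3
Then r = λ/(1−λ) = (1/3)/(2/3) = 1/2. Check: with r = 1/2, R = (2/3, 1/6) and [WNJ]:[WLK] = 67/54 as required.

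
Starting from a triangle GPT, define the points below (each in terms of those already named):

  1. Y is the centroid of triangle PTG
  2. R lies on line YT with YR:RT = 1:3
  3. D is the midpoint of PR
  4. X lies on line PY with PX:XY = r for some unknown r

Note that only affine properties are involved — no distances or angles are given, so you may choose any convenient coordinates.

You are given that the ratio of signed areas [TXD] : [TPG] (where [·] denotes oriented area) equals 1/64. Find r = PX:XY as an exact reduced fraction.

r = 3/5

Choose coordinates G = (0, 0), P = (1, 0), T = (0, 1).
1. Y is the centroid of triangle PTG ⇒ Y = (1/3, 1/3)
2. R lies on line YT with YR:RT = 1:3 ⇒ R = (1/4, 1/2)
3. D is the midpoint of PR ⇒ D = (5/8, 1/4)
4. With PX:XY = r, write λ = r/(r+1) so X = P + λ·(Y−P); X is affine-linear in λ
Every point depending on X is an affine combination of X and λ-independent points, so each such coordinate is linear in λ; the λ² term in each signed area is a multiple of (Y−P)×(Y−P) = 0, so 2·[TXD] and 2·[TPG] are each linear in λ. Evaluating at λ=0 and λ=1:
  2·[TXD] = 7/24·λ − 1/8,   2·[TPG] = -1
So [TXD]:[TPG] = (7/24·λ − 1/8) / (-1). Setting this equal to 1/64:
  7/24·λ − 1/8 = 1/64·(-1)  ⇒  λ = 3/8
Then r = λ/(1−λ) = (3/8)/(5/8) = 3/5. Check: with r = 3/5, X = (3/4, 1/8) and [TXD]:[TPG] = 1/64 as required.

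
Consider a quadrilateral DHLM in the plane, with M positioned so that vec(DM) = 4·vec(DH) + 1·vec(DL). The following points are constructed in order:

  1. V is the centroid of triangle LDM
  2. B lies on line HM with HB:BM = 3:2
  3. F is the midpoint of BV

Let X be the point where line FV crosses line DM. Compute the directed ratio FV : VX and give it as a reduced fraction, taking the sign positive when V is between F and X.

Choose coordinates D = (0, 0), H = (1, 0), L = (0, 1), M = (4, 1).
1. V is the centroid of triangle LDM ⇒ V = (4/3, 2/3)
2. B lies on line HM with HB:BM = 3:2 ⇒ B = (14/5, 3/5)
3. F is the midpoint of BV ⇒ F = (31/15, 19/30)
line FV meets DM at X = (32/13, 8/13)
V = F + t·(X−F) with t = -13/7, so FV:VX = -13/7:20/7

FV:VX = -13/20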